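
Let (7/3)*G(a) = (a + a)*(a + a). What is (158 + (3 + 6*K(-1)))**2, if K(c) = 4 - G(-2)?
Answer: 1014049/49 ≈ 20695.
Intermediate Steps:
G(a) = 12*a**2/7 (G(a) = 3*((a + a)*(a + a))/7 = 3*((2*a)*(2*a))/7 = 3*(4*a**2)/7 = 12*a**2/7)
K(c) = -20/7 (K(c) = 4 - 12*(-2)**2/7 = 4 - 12*4/7 = 4 - 1*48/7 = 4 - 48/7 = -20/7)
(158 + (3 + 6*K(-1)))**2 = (158 + (3 + 6*(-20/7)))**2 = (158 + (3 - 120/7))**2 = (158 - 99/7)**2 = (1007/7)**2 = 1014049/49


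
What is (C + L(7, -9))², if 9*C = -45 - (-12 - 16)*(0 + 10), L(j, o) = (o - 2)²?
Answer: 1752976/81 ≈ 21642.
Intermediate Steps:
L(j, o) = (-2 + o)²
C = 235/9 (C = (-45 - (-12 - 16)*(0 + 10))/9 = (-45 - (-28)*10)/9 = (-45 - 1*(-280))/9 = (-45 + 280)/9 = (⅑)*235 = 235/9 ≈ 26.111)
(C + L(7, -9))² = (235/9 + (-2 - 9)²)² = (235/9 + (-11)²)² = (235/9 + 121)² = (1324/9)² = 1752976/81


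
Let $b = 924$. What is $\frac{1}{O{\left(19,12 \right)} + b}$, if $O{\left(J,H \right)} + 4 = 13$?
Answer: $\frac{1}{933} \approx 0.0010718$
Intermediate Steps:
$O{\left(J,H \right)} = 9$ ($O{\left(J,H \right)} = -4 + 13 = 9$)
$\frac{1}{O{\left(19,12 \right)} + b} = \frac{1}{9 + 924} = \frac{1}{933}$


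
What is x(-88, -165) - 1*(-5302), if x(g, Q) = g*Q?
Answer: 19822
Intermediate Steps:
x(g, Q) = Q*g
x(-88, -165) - 1*(-5302) = -165*(-88) - 1*(-5302) = 14520 + 5302 = 19822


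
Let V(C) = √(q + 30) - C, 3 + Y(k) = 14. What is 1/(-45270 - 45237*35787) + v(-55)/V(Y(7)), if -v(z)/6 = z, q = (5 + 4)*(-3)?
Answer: -5878737826394/191099466531 - 165*√3/59 ≈ -35.607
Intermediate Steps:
q = -27 (q = 9*(-3) = -27)
v(z) = -6*z
Y(k) = 11 (Y(k) = -3 + 14 = 11)
V(C) = √3 - C (V(C) = √(-27 + 30) - C = √3 - C)
1/(-45270 - 45237*35787) + v(-55)/V(Y(7)) = 1/(-45270 - 45237*35787) + (-6*(-55))/(√3 - 1*11) = (1/35787)/(-90507) + 330/(√3 - 11) = -1/90507*1/35787 + 330/(-11 + √3) = -1/3238974009 + 330/(-11 + √3)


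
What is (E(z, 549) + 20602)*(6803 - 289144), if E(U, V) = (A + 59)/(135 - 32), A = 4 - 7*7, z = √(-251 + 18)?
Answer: -599133248820/103 ≈ -5.8168e+9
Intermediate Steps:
z = I*√233 (z = √(-233) = I*√233 ≈ 15.264*I)
A = -45 (A = 4 - 49 = -45)
E(U, V) = 14/103 (E(U, V) = (-45 + 59)/(135 - 32) = 14/103)
(E(z, 549) + 20602)*(6803 - 289144) = (14/103 + 20602)*(6803 - 289144) = (2122020/103)*(-282341) = -599133248820/103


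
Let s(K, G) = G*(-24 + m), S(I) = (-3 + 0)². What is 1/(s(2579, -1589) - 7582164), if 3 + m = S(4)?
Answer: -1/7553562 ≈ -1.3239e-7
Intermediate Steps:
S(I) = 9 (S(I) = (-3)² = 9)
m = 6 (m = -3 + 9 = 6)
s(K, G) = -18*G (s(K, G) = G*(-24 + 6) = G*(-18) = -18*G)
1/(s(2579, -1589) - 7582164) = 1/(-18*(-1589) - 7582164) = 1/(28602 - 7582164) = 1/(-7553562) = -1/7553562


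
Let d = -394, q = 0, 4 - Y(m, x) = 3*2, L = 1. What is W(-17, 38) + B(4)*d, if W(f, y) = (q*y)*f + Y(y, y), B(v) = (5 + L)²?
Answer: -14186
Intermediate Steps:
Y(m, x) = -2 (Y(m, x) = 4 - 3*2 = 4 - 1*6 = 4 - 6 = -2)
B(v) = 36 (B(v) = (5 + 1)² = 6² = 36)
W(f, y) = -2 (W(f, y) = (0*y)*f - 2 = 0*f - 2 = 0 - 2 = -2)
W(-17, 38) + B(4)*d = -2 + 36*(-394) = -2 - 14184 = -14186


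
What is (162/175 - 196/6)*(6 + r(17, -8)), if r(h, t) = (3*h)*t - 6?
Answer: 2266304/175 ≈ 12950.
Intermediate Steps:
r(h, t) = -6 + 3*h*t (r(h, t) = 3*h*t - 6 = -6 + 3*h*t)
(162/175 - 196/6)*(6 + r(17, -8)) = (162/175 - 196/6)*(6 + (-6 + 3*17*(-8))) = (162*(1/175) - 196*1/6)*(6 + (-6 - 408)) = (162/175 - 98/3)*(6 - 414) = -16664/525*(-408) = 2266304/175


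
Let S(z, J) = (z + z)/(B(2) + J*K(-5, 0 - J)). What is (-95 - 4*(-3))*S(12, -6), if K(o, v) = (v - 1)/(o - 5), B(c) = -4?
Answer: 1992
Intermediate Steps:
K(o, v) = (-1 + v)/(-5 + o)
S(z, J) = 2*z/(-4 + J*(1/10 + J/10)) (S(z, J) = (z + z)/(-4 + J*((-1 + (0 - J))/(-5 - 5))) = (2*z)/(-4 + J*((-1 - J)/(-10))) = (2*z)/(-4 + J*(-(-1 - J)/10)) = (2*z)/(-4 + J*(1/10 + J/10)) = 2*z/(-4 + J*(1/10 + J/10)))
(-95 - 4*(-3))*S(12, -6) = (-95 - 4*(-3))*(20*12/(-40 - 6*(1 - 6))) = (-95 + 12)*(20*12/(-40 - 6*(-5))) = -1660*12/(-40 + 30) = -1660*12/(-10) = -1660*12*(-1)/10 = -83*(-24) = 1992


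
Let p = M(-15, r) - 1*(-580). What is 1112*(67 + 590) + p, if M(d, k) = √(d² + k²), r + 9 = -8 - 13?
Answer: 731164 + 15*√5 ≈ 7.3120e+5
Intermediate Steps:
r = -30 (r = -9 + (-8 - 13) = -9 - 21 = -30)
p = 580 + 15*√5 (p = √((-15)² + (-30)²) - 1*(-580) = √(225 + 900) + 580 = √1125 + 580 = 15*√5 + 580 = 580 + 15*√5 ≈ 613.54)
1112*(67 + 590) + p = 1112*(67 + 590) + (580 + 15*√5) = 1112*657 + (580 + 15*√5) = 730584 + (580 + 15*√5) = 731164 + 15*√5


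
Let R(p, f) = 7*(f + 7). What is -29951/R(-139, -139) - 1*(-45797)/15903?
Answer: 172875727/4898124 ≈ 35.294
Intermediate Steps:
R(p, f) = 49 + 7*f (R(p, f) = 7*(7 + f) = 49 + 7*f)
-29951/R(-139, -139) - 1*(-45797)/15903 = -29951/(49 + 7*(-139)) - 1*(-45797)/15903 = -29951/(49 - 973) + 45797*(1/15903) = -29951/(-924) + 45797/15903 = -29951*(-1/924) + 45797/15903 = 29951/924 + 45797/15903 = 172875727/4898124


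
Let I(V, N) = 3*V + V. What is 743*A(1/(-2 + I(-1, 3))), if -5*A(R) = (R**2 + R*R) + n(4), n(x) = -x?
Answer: 52753/90 ≈ 586.14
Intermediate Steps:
I(V, N) = 4*V
A(R) = 4/5 - 2*R**2/5 (A(R) = -((R**2 + R*R) - 1*4)/5 = -((R**2 + R**2) - 4)/5 = -(2*R**2 - 4)/5 = -(-4 + 2*R**2)/5 = 4/5 - 2*R**2/5)
743*A(1/(-2 + I(-1, 3))) = 743*(4/5 - 2/(5*(-2 + 4*(-1))**2)) = 743*(4/5 - 2/(5*(-2 - 4)**2)) = 743*(4/5 - 2*(1/(-6))**2/5) = 743*(4/5 - 2*(-1/6)**2/5) = 743*(4/5 - 2/5*1/36) = 743*(4/5 - 1/90) = 743*(71/90) = 52753/90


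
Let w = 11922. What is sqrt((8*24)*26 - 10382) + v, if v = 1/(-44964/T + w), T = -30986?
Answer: 15493/184730028 + 7*I*sqrt(110) ≈ 8.3868e-5 + 73.417*I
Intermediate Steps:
v = 15493/184730028 (v = 1/(-44964/(-30986) + 11922) = 1/(-44964*(-1/30986) + 11922) = 1/(22482/15493 + 11922) = 1/(184730028/15493) = 15493/184730028 ≈ 8.3868e-5)
sqrt((8*24)*26 - 10382) + v = sqrt((8*24)*26 - 10382) + 15493/184730028 = sqrt(192*26 - 10382) + 15493/184730028 = sqrt(4992 - 10382) + 15493/184730028 = sqrt(-5390) + 15493/184730028 = 7*I*sqrt(110) + 15493/184730028 = 15493/184730028 + 7*I*sqrt(110)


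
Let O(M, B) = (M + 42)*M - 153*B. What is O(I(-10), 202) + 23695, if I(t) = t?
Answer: -7531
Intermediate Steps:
O(M, B) = -153*B + M*(42 + M) (O(M, B) = (42 + M)*M - 153*B = M*(42 + M) - 153*B = -153*B + M*(42 + M))
O(I(-10), 202) + 23695 = ((-10)² - 153*202 + 42*(-10)) + 23695 = (100 - 30906 - 420) + 23695 = -31226 + 23695 = -7531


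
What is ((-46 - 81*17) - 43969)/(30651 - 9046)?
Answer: -45392/21605 ≈ -2.1010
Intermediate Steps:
((-46 - 81*17) - 43969)/(30651 - 9046) = ((-46 - 1377) - 43969)/21605 = (-1423 - 43969)*(1/21605) = -45392*1/21605 = -45392/21605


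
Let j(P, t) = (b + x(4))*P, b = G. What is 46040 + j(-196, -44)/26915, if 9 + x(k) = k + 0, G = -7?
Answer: 177024136/3845 ≈ 46040.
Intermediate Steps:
x(k) = -9 + k (x(k) = -9 + (k + 0) = -9 + k)
b = -7
j(P, t) = -12*P (j(P, t) = (-7 + (-9 + 4))*P = (-7 - 5)*P = -12*P)
46040 + j(-196, -44)/26915 = 46040 - 12*(-196)/26915 = 46040 + 2352*(1/26915) = 46040 + 336/3845 = 177024136/3845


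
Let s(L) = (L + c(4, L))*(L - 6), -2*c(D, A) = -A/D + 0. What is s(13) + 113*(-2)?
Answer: -989/8 ≈ -123.63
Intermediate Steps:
c(D, A) = A/(2*D) (c(D, A) = -(-A/D + 0)/2 = -(-1)*A/(2*D) = A/(2*D))
s(L) = 9*L*(-6 + L)/8 (s(L) = (L + (½)*L/4)*(L - 6) = (L + (½)*L*(¼))*(-6 + L) = (L + L/8)*(-6 + L) = (9*L/8)*(-6 + L) = 9*L*(-6 + L)/8)
s(13) + 113*(-2) = (9/8)*13*(-6 + 13) + 113*(-2) = (9/8)*13*7 - 226 = 819/8 - 226 = -989/8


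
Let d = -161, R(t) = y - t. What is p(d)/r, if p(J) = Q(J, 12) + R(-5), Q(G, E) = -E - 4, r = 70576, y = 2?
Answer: -9/70576 ≈ -0.00012752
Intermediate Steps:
R(t) = 2 - t
Q(G, E) = -4 - E
p(J) = -9 (p(J) = (-4 - 1*12) + (2 - 1*(-5)) = (-4 - 12) + (2 + 5) = -16 + 7 = -9)
p(d)/r = -9/70576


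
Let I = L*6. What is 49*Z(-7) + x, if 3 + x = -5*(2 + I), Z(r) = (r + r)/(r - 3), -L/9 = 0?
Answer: 278/5 ≈ 55.600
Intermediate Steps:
L = 0 (L = -9*0 = 0)
Z(r) = 2*r/(-3 + r) (Z(r) = (2*r)/(-3 + r) = 2*r/(-3 + r))
I = 0 (I = 0*6 = 0)
x = -13 (x = -3 - 5*(2 + 0) = -3 - 5*2 = -3 - 10 = -13)
49*Z(-7) + x = 49*(2*(-7)/(-3 - 7)) - 13 = 49*(2*(-7)/(-10)) - 13 = 49*(2*(-7)*(-⅒)) - 13 = 49*(7/5) - 13 = 343/5 - 13 = 278/5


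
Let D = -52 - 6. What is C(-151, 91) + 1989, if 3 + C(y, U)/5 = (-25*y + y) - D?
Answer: 20384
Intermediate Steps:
D = -58
C(y, U) = 275 - 120*y (C(y, U) = -15 + 5*((-25*y + y) - 1*(-58)) = -15 + 5*(-24*y + 58) = -15 + 5*(58 - 24*y) = -15 + (290 - 120*y) = 275 - 120*y)
C(-151, 91) + 1989 = (275 - 120*(-151)) + 1989 = (275 + 18120) + 1989 = 18395 + 1989 = 20384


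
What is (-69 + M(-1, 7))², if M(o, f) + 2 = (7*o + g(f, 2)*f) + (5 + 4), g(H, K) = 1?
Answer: 3844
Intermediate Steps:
M(o, f) = 7 + f + 7*o (M(o, f) = -2 + ((7*o + 1*f) + (5 + 4)) = -2 + ((7*o + f) + 9) = -2 + ((f + 7*o) + 9) = -2 + (9 + f + 7*o) = 7 + f + 7*o)
(-69 + M(-1, 7))² = (-69 + (7 + 7 + 7*(-1)))² = (-69 + (7 + 7 - 7))² = (-69 + 7)² = (-62)² = 3844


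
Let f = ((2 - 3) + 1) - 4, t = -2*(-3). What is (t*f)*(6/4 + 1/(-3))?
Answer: -28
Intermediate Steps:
t = 6
f = -4 (f = (-1 + 1) - 4 = 0 - 4 = -4)
(t*f)*(6/4 + 1/(-3)) = (6*(-4))*(6/4 + 1/(-3)) = -24*(6*(1/4) + 1*(-1/3)) = -24*(3/2 - 1/3) = -24*7/6 = -28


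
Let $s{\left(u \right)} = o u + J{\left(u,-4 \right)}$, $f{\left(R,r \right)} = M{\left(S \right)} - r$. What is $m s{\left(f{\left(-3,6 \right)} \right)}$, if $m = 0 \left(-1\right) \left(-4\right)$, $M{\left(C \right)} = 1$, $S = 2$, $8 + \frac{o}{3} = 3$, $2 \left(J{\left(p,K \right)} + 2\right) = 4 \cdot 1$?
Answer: $0$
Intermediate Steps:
$J{\left(p,K \right)} = 0$ ($J{\left(p,K \right)} = -2 + \frac{4 \cdot 1}{2} = -2 + \frac{1}{2} \cdot 4 = -2 + 2 = 0$)
$o = -15$ ($o = -24 + 3 \cdot 3 = -24 + 9 = -15$)
$f{\left(R,r \right)} = 1 - r$
$s{\left(u \right)} = - 15 u$ ($s{\left(u \right)} = - 15 u + 0 = - 15 u$)
$m = 0$ ($m = 0 \left(-4\right) = 0$)
$m s{\left(f{\left(-3,6 \right)} \right)} = 0 \left(- 15 \left(1 - 6\right)\right) = 0 \left(\left(-15\right) \left(-5\right)\right) = 0 \cdot 75 = 0$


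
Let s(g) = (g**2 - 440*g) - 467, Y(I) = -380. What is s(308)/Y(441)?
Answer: 41123/380 ≈ 108.22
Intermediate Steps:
s(g) = -467 + g**2 - 440*g
s(308)/Y(441) = (-467 + 308**2 - 440*308)/(-380) = (-467 + 94864 - 135520)*(-1/380) = -41123*(-1/380) = 41123/380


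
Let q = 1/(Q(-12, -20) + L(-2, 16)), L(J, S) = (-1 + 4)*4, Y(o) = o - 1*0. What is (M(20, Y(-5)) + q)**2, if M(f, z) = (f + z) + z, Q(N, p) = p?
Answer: 6241/64 ≈ 97.516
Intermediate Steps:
Y(o) = o (Y(o) = o + 0 = o)
L(J, S) = 12 (L(J, S) = 3*4 = 12)
M(f, z) = f + 2*z
q = -1/8 (q = 1/(-20 + 12) = 1/(-8) = -1/8 ≈ -0.12500)
(M(20, Y(-5)) + q)**2 = ((20 + 2*(-5)) - 1/8)**2 = ((20 - 10) - 1/8)**2 = (10 - 1/8)**2 = (79/8)**2 = 6241/64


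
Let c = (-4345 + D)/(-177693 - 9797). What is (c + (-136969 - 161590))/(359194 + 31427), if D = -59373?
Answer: -1332780076/1743750745 ≈ -0.76432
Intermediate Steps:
c = 31859/93745 (c = (-4345 - 59373)/(-177693 - 9797) = -63718/(-187490) = -63718*(-1/187490) = 31859/93745 ≈ 0.33985)
(c + (-136969 - 161590))/(359194 + 31427) = (31859/93745 + (-136969 - 161590))/(359194 + 31427) = (31859/93745 - 298559)/390621 = -27988381596/93745*1/390621 = -1332780076/1743750745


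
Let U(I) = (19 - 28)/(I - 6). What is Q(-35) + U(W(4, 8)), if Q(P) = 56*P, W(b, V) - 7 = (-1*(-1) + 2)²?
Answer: -19609/10 ≈ -1960.9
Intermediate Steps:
W(b, V) = 16 (W(b, V) = 7 + (-1*(-1) + 2)² = 7 + (1 + 2)² = 7 + 3² = 7 + 9 = 16)
U(I) = -9/(-6 + I)
Q(-35) + U(W(4, 8)) = 56*(-35) - 9/(-6 + 16) = -1960 - 9/10 = -19609/10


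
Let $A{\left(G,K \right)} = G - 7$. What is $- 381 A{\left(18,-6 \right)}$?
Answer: $-4191$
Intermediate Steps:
$A{\left(G,K \right)} = -7 + G$
$- 381 A{\left(18,-6 \right)} = - 381 \left(-7 + 18\right) = \left(-381\right) 11 = -4191$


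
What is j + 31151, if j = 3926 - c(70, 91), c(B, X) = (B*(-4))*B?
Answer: 54677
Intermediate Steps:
c(B, X) = -4*B**2 (c(B, X) = (-4*B)*B = -4*B**2)
j = 23526 (j = 3926 - (-4)*70**2 = 3926 - (-4)*4900 = 3926 - 1*(-19600) = 3926 + 19600 = 23526)
j + 31151 = 23526 + 31151 = 54677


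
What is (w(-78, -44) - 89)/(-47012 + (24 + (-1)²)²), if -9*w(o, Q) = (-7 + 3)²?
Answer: 817/417483 ≈ 0.0019570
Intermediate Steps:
w(o, Q) = -16/9 (w(o, Q) = -(-7 + 3)²/9 = -⅑*(-4)² = -⅑*16 = -16/9)
(w(-78, -44) - 89)/(-47012 + (24 + (-1)²)²) = (-16/9 - 89)/(-47012 + (24 + (-1)²)²) = -817/(9*(-47012 + (24 + 1)²)) = -817/(9*(-47012 + 25²)) = -817/(9*(-47012 + 625)) = -817/9/(-46387) = -817/9*(-1/46387) = 817/417483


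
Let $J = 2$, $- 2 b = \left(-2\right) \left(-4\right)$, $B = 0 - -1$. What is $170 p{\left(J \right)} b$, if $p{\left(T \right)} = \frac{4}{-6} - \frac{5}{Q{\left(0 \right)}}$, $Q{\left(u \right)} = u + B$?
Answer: $\frac{11560}{3} \approx 3853.3$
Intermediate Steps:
$B = 1$ ($B = 0 + 1 = 1$)
$Q{\left(u \right)} = 1 + u$ ($Q{\left(u \right)} = u + 1 = 1 + u$)
$b = -4$ ($b = - \frac{\left(-2\right) \left(-4\right)}{2} = \left(- \frac{1}{2}\right) 8 = -4$)
$p{\left(T \right)} = - \frac{17}{3}$ ($p{\left(T \right)} = \frac{4}{-6} - \frac{5}{1 + 0} = 4 \left(- \frac{1}{6}\right) - \frac{5}{1} = - \frac{2}{3} - 5 = - \frac{17}{3}$)
$170 p{\left(J \right)} b = 170 \left(- \frac{17}{3}\right) \left(-4\right) = \left(- \frac{2890}{3}\right) \left(-4\right) = \frac{11560}{3}$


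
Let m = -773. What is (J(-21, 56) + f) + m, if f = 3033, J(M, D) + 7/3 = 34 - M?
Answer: 6938/3 ≈ 2312.7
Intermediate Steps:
J(M, D) = 95/3 - M (J(M, D) = -7/3 + (34 - M) = 95/3 - M)
(J(-21, 56) + f) + m = ((95/3 - 1*(-21)) + 3033) - 773 = ((95/3 + 21) + 3033) - 773 = (158/3 + 3033) - 773 = 9257/3 - 773 = 6938/3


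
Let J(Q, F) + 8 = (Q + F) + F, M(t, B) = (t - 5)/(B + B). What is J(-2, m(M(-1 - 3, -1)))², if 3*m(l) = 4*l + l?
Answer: 25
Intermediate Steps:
M(t, B) = (-5 + t)/(2*B) (M(t, B) = (-5 + t)/((2*B)) = (-5 + t)*(1/(2*B)) = (-5 + t)/(2*B))
m(l) = 5*l/3 (m(l) = (4*l + l)/3 = (5*l)/3 = 5*l/3)
J(Q, F) = -8 + Q + 2*F (J(Q, F) = -8 + ((Q + F) + F) = -8 + ((F + Q) + F) = -8 + (Q + 2*F) = -8 + Q + 2*F)
J(-2, m(M(-1 - 3, -1)))² = (-8 - 2 + 2*(5*((½)*(-5 + (-1 - 3))/(-1))/3))² = (-8 - 2 + 2*(5*((½)*(-1)*(-5 - 4))/3))² = (-8 - 2 + 2*(5*((½)*(-1)*(-9))/3))² = (-8 - 2 + 2*((5/3)*(9/2)))² = (-8 - 2 + 2*(15/2))² = (-8 - 2 + 15)² = 5² = 25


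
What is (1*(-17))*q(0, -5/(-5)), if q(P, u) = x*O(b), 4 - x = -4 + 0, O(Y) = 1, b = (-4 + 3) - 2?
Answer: -136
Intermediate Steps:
b = -3 (b = -1 - 2 = -3)
x = 8 (x = 4 - (-4 + 0) = 4 - 1*(-4) = 4 + 4 = 8)
q(P, u) = 8 (q(P, u) = 8*1 = 8)
(1*(-17))*q(0, -5/(-5)) = (1*(-17))*8 = -17*8 = -136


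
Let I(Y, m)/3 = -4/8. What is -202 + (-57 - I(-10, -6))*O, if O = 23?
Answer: -2957/2 ≈ -1478.5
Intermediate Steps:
I(Y, m) = -3/2 (I(Y, m) = 3*(-4/8) = 3*(-4*⅛) = 3*(-½) = -3/2)
-202 + (-57 - I(-10, -6))*O = -202 + (-57 - 1*(-3/2))*23 = -202 + (-57 + 3/2)*23 = -202 - 111/2*23 = -202 - 2553/2 = -2957/2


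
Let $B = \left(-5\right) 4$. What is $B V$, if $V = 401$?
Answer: $-8020$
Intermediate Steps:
$B = -20$
$B V = \left(-20\right) 401 = -8020$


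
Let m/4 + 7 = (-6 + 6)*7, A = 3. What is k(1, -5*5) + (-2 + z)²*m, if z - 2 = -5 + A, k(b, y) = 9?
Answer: -103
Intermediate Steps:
z = 0 (z = 2 + (-5 + 3) = 2 - 2 = 0)
m = -28 (m = -28 + 4*((-6 + 6)*7) = -28 + 4*(0*7) = -28 + 4*0 = -28 + 0 = -28)
k(1, -5*5) + (-2 + z)²*m = 9 + (-2 + 0)²*(-28) = 9 + (-2)²*(-28) = 9 + 4*(-28) = 9 - 112 = -103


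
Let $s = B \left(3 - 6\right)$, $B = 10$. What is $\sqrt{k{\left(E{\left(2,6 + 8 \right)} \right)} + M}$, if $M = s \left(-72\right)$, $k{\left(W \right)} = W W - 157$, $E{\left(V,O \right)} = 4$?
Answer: $\sqrt{2019} \approx 44.933$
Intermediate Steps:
$s = -30$ ($s = 10 \left(3 - 6\right) = 10 \left(-3\right) = -30$)
$k{\left(W \right)} = -157 + W^{2}$ ($k{\left(W \right)} = W^{2} - 157 = -157 + W^{2}$)
$M = 2160$ ($M = \left(-30\right) \left(-72\right) = 2160$)
$\sqrt{k{\left(E{\left(2,6 + 8 \right)} \right)} + M} = \sqrt{\left(-157 + 4^{2}\right) + 2160} = \sqrt{\left(-157 + 16\right) + 2160} = \sqrt{-141 + 2160} = \sqrt{2019}$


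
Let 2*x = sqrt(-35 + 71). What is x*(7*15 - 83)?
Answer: 66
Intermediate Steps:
x = 3 (x = sqrt(-35 + 71)/2 = sqrt(36)/2 = (1/2)*6 = 3)
x*(7*15 - 83) = 3*(7*15 - 83) = 3*(105 - 83) = 3*22 = 66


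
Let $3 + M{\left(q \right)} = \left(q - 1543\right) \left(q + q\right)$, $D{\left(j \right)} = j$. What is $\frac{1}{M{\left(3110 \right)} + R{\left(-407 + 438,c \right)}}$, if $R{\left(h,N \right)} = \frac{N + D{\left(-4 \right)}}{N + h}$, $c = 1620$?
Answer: $\frac{1651}{16091864403} \approx 1.026 \cdot 10^{-7}$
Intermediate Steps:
$M{\left(q \right)} = -3 + 2 q \left(-1543 + q\right)$ ($M{\left(q \right)} = -3 + \left(q - 1543\right) \left(q + q\right) = -3 + \left(-1543 + q\right) 2 q = -3 + 2 q \left(-1543 + q\right)$)
$R{\left(h,N \right)} = \frac{-4 + N}{N + h}$ ($R{\left(h,N \right)} = \frac{N - 4}{N + h} = \frac{-4 + N}{N + h}$)
$\frac{1}{M{\left(3110 \right)} + R{\left(-407 + 438,c \right)}} = \frac{1}{\left(-3 - 9597460 + 2 \cdot 3110^{2}\right) + \frac{-4 + 1620}{1620 + \left(-407 + 438\right)}} = \frac{1}{\left(-3 - 9597460 + 2 \cdot 9672100\right) + \frac{1}{1620 + 31} \cdot 1616} = \frac{1}{\left(-3 - 9597460 + 19344200\right) + \frac{1}{1651} \cdot 1616} = \frac{1}{9746737 + \frac{1}{1651} \cdot 1616} = \frac{1}{9746737 + \frac{1616}{1651}} = \frac{1}{\frac{16091864403}{1651}} = \frac{1651}{16091864403}$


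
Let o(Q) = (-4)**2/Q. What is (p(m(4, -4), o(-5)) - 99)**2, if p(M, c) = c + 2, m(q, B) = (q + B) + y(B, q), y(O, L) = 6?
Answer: 251001/25 ≈ 10040.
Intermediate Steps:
o(Q) = 16/Q
m(q, B) = 6 + B + q (m(q, B) = (q + B) + 6 = (B + q) + 6 = 6 + B + q)
p(M, c) = 2 + c
(p(m(4, -4), o(-5)) - 99)**2 = ((2 + 16/(-5)) - 99)**2 = ((2 + 16*(-1/5)) - 99)**2 = ((2 - 16/5) - 99)**2 = (-6/5 - 99)**2 = (-501/5)**2 = 251001/25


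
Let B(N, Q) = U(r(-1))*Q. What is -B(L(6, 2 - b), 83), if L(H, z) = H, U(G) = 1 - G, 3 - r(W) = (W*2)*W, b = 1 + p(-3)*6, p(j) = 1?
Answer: 0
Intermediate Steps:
b = 7 (b = 1 + 1*6 = 1 + 6 = 7)
r(W) = 3 - 2*W**2 (r(W) = 3 - W*2*W = 3 - 2*W*W = 3 - 2*W**2)
B(N, Q) = 0 (B(N, Q) = (1 - (3 - 2*(-1)**2))*Q = (1 - (3 - 2*1))*Q = (1 - (3 - 2))*Q = (1 - 1*1)*Q = (1 - 1)*Q = 0*Q = 0)
-B(L(6, 2 - b), 83) = -1*0 = 0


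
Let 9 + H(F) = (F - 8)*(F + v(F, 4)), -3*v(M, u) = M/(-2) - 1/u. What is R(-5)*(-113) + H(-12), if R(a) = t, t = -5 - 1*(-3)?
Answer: 1486/3 ≈ 495.33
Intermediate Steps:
v(M, u) = 1/(3*u) + M/6 (v(M, u) = -(M/(-2) - 1/u)/3 = -(M*(-½) - 1/u)/3 = -(-M/2 - 1/u)/3 = -(-1/u - M/2)/3 = 1/(3*u) + M/6)
t = -2 (t = -5 + 3 = -2)
R(a) = -2
H(F) = -9 + (-8 + F)*(1/12 + 7*F/6) (H(F) = -9 + (F - 8)*(F + (⅙)*(2 + F*4)/4) = -9 + (-8 + F)*(F + (⅙)*(¼)*(2 + 4*F)) = -9 + (-8 + F)*(F + (1/12 + F/6)) = -9 + (-8 + F)*(1/12 + 7*F/6))
R(-5)*(-113) + H(-12) = -2*(-113) + (-29/3 - 37/4*(-12) + (7/6)*(-12)²) = 226 + (-29/3 + 111 + (7/6)*144) = 226 + (-29/3 + 111 + 168) = 226 + 808/3 = 1486/3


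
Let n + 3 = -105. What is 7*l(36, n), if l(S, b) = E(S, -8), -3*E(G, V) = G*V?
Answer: 672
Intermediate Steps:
n = -108 (n = -3 - 105 = -108)
E(G, V) = -G*V/3
l(S, b) = 8*S/3 (l(S, b) = -⅓*S*(-8) = 8*S/3)
7*l(36, n) = 7*((8/3)*36) = 7*96 = 672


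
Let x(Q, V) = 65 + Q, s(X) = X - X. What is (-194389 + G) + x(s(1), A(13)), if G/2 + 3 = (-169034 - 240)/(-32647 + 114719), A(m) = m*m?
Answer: -3987347577/20518 ≈ -1.9433e+5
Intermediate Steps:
A(m) = m**2
s(X) = 0
G = -207745/20518 (G = -6 + 2*((-169034 - 240)/(-32647 + 114719)) = -6 + 2*(-169274/82072) = -6 + 2*(-169274*1/82072) = -6 + 2*(-84637/41036) = -6 - 84637/20518 = -207745/20518 ≈ -10.125)
(-194389 + G) + x(s(1), A(13)) = (-194389 - 207745/20518) + (65 + 0) = -3988681247/20518 + 65 = -3987347577/20518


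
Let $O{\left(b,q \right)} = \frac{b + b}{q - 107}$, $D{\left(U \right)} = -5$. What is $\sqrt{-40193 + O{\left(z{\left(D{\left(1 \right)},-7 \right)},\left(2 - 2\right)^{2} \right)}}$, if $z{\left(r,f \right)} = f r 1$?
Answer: $\frac{i \sqrt{460177147}}{107} \approx 200.48 i$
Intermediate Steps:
$z{\left(r,f \right)} = f r$
$O{\left(b,q \right)} = \frac{2 b}{-107 + q}$
$\sqrt{-40193 + O{\left(z{\left(D{\left(1 \right)},-7 \right)},\left(2 - 2\right)^{2} \right)}} = \sqrt{-40193 + \frac{2 \left(\left(-7\right) \left(-5\right)\right)}{-107 + \left(2 - 2\right)^{2}}} = \sqrt{-40193 + 2 \cdot 35 \frac{1}{-107 + 0^{2}}} = \sqrt{-40193 + 2 \cdot 35 \frac{1}{-107 + 0}} = \sqrt{-40193 + 2 \cdot 35 \frac{1}{-107}} = \sqrt{-40193 + 2 \cdot 35 \left(- \frac{1}{107}\right)} = \sqrt{-40193 - \frac{70}{107}} = \sqrt{- \frac{4300721}{107}} = \frac{i \sqrt{460177147}}{107}$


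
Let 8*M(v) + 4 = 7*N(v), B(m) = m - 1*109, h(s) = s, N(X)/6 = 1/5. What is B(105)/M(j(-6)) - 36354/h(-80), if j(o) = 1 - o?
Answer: 196747/440 ≈ 447.15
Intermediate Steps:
N(X) = 6/5
B(m) = -109 + m (B(m) = m - 109 = -109 + m)
M(v) = 11/20 (M(v) = -1/2 + (7*(6/5))/8 = -1/2 + (1/8)*(42/5) = -1/2 + 21/20 = 11/20)
B(105)/M(j(-6)) - 36354/h(-80) = (-109 + 105)/(11/20) - 36354/(-80) = -4*20/11 - 36354*(-1/80) = -80/11 + 18177/40 = 196747/440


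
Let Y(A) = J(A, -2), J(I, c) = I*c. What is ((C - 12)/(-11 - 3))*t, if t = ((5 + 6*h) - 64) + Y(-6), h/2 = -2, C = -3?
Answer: -1065/14 ≈ -76.071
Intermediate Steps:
h = -4 (h = 2*(-2) = -4)
Y(A) = -2*A (Y(A) = A*(-2) = -2*A)
t = -71 (t = ((5 + 6*(-4)) - 64) - 2*(-6) = ((5 - 24) - 64) + 12 = (-19 - 64) + 12 = -83 + 12 = -71)
((C - 12)/(-11 - 3))*t = ((-3 - 12)/(-11 - 3))*(-71) = -15/(-14)*(-71) = -15*(-1/14)*(-71) = (15/14)*(-71) = -1065/14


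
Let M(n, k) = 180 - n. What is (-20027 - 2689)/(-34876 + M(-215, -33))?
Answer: 22716/34481 ≈ 0.65880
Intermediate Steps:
(-20027 - 2689)/(-34876 + M(-215, -33)) = (-20027 - 2689)/(-34876 + (180 - 1*(-215))) = -22716/(-34876 + (180 + 215)) = -22716/(-34876 + 395) = -22716/(-34481) = -22716*(-1/34481) = 22716/34481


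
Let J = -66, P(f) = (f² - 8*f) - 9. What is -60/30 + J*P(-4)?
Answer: -2576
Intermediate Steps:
P(f) = -9 + f² - 8*f
-60/30 + J*P(-4) = -60/30 - 66*(-9 + (-4)² - 8*(-4)) = -60*1/30 - 66*(-9 + 16 + 32) = -2 - 66*39 = -2 - 2574 = -2576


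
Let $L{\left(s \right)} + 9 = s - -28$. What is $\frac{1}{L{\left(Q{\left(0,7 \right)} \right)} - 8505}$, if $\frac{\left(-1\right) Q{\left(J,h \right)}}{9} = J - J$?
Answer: $- \frac{1}{8486} \approx -0.00011784$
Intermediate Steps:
$Q{\left(J,h \right)} = 0$ ($Q{\left(J,h \right)} = - 9 \left(J - J\right) = \left(-9\right) 0 = 0$)
$L{\left(s \right)} = 19 + s$ ($L{\left(s \right)} = -9 + \left(s - -28\right) = -9 + \left(s + 28\right) = -9 + \left(28 + s\right) = 19 + s$)
$\frac{1}{L{\left(Q{\left(0,7 \right)} \right)} - 8505} = \frac{1}{\left(19 + 0\right) - 8505} = \frac{1}{19 - 8505} = \frac{1}{-8486} = - \frac{1}{8486}$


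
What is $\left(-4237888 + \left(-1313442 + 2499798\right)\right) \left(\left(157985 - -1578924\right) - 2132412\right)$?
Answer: $1206890060596$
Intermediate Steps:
$\left(-4237888 + \left(-1313442 + 2499798\right)\right) \left(\left(157985 - -1578924\right) - 2132412\right) = \left(-4237888 + 1186356\right) \left(\left(157985 + 1578924\right) - 2132412\right) = - 3051532 \left(1736909 - 2132412\right) = \left(-3051532\right) \left(-395503\right) = 1206890060596$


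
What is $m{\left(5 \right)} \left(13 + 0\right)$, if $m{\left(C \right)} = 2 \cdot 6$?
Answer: $156$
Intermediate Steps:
$m{\left(C \right)} = 12$
$m{\left(5 \right)} \left(13 + 0\right) = 12 \left(13 + 0\right) = 12 \cdot 13 = 156$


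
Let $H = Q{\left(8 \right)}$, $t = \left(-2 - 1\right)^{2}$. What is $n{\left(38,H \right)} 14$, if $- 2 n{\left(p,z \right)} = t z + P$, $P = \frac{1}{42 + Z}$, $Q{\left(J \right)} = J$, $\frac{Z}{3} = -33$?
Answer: $- \frac{28721}{57} \approx -503.88$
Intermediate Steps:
$Z = -99$ ($Z = 3 \left(-33\right) = -99$)
$P = - \frac{1}{57}$ ($P = \frac{1}{42 - 99} = \frac{1}{-57} = - \frac{1}{57} \approx -0.017544$)
$t = 9$ ($t = \left(-3\right)^{2} = 9$)
$H = 8$
$n{\left(p,z \right)} = \frac{1}{114} - \frac{9 z}{2}$ ($n{\left(p,z \right)} = - \frac{9 z - \frac{1}{57}}{2} = - \frac{- \frac{1}{57} + 9 z}{2} = \frac{1}{114} - \frac{9 z}{2}$)
$n{\left(38,H \right)} 14 = \left(\frac{1}{114} - 36\right) 14 = \left(- \frac{4103}{114}\right) 14 = - \frac{28721}{57}$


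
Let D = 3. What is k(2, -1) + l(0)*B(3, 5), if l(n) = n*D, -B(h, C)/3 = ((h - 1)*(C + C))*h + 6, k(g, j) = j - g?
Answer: -3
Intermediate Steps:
B(h, C) = -18 - 6*C*h*(-1 + h) (B(h, C) = -3*(((h - 1)*(C + C))*h + 6) = -3*(((-1 + h)*(2*C))*h + 6) = -3*((2*C*(-1 + h))*h + 6) = -3*(2*C*h*(-1 + h) + 6) = -3*(6 + 2*C*h*(-1 + h)) = -18 - 6*C*h*(-1 + h))
l(n) = 3*n (l(n) = n*3 = 3*n)
k(2, -1) + l(0)*B(3, 5) = (-1 - 1*2) + (3*0)*(-18 - 6*5*3² + 6*5*3) = (-1 - 2) + 0*(-18 - 6*5*9 + 90) = -3 + 0*(-18 - 270 + 90) = -3 + 0*(-198) = -3 + 0 = -3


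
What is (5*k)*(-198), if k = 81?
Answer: -80190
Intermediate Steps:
(5*k)*(-198) = (5*81)*(-198) = 405*(-198) = -80190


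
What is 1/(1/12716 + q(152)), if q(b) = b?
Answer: 12716/1932833 ≈ 0.0065789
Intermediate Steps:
1/(1/12716 + q(152)) = 1/(1/12716 + 152) = 1/(1932833/12716) = 12716/1932833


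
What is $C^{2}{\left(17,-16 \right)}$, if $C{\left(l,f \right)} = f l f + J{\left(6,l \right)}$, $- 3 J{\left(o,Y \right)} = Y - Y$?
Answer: $18939904$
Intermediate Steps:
$J{\left(o,Y \right)} = 0$ ($J{\left(o,Y \right)} = - \frac{Y - Y}{3} = \left(- \frac{1}{3}\right) 0 = 0$)
$C{\left(l,f \right)} = l f^{2}$ ($C{\left(l,f \right)} = f l f + 0 = l f^{2} + 0 = l f^{2}$)
$C^{2}{\left(17,-16 \right)} = \left(17 \left(-16\right)^{2}\right)^{2} = \left(17 \cdot 256\right)^{2} = 4352^{2} = 18939904$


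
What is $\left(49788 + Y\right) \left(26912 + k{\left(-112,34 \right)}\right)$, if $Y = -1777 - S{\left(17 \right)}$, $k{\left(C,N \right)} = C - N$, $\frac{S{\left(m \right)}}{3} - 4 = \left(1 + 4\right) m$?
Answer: $1277915904$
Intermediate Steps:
$S{\left(m \right)} = 12 + 15 m$ ($S{\left(m \right)} = 12 + 3 \left(1 + 4\right) m = 12 + 3 \cdot 5 m = 12 + 15 m$)
$Y = -2044$ ($Y = -1777 - \left(12 + 15 \cdot 17\right) = -1777 - \left(12 + 255\right) = -1777 - 267 = -2044$)
$\left(49788 + Y\right) \left(26912 + k{\left(-112,34 \right)}\right) = \left(49788 - 2044\right) \left(26912 - 146\right) = 47744 \left(26912 - 146\right) = 47744 \cdot 26766 = 1277915904$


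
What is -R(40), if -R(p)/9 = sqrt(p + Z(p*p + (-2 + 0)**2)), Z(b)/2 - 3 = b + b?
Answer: 27*sqrt(718) ≈ 723.48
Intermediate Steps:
Z(b) = 6 + 4*b (Z(b) = 6 + 2*(b + b) = 6 + 2*(2*b) = 6 + 4*b)
R(p) = -9*sqrt(22 + p + 4*p**2) (R(p) = -9*sqrt(p + (6 + 4*(p*p + (-2 + 0)**2))) = -9*sqrt(p + (6 + 4*(p**2 + (-2)**2))) = -9*sqrt(p + (6 + 4*(p**2 + 4))) = -9*sqrt(p + (6 + 4*(4 + p**2))) = -9*sqrt(p + (6 + (16 + 4*p**2))) = -9*sqrt(p + (22 + 4*p**2)) = -9*sqrt(22 + p + 4*p**2))
-R(40) = -(-9)*sqrt(22 + 40 + 4*40**2) = -(-9)*sqrt(22 + 40 + 4*1600) = -(-9)*sqrt(22 + 40 + 6400) = -(-9)*sqrt(6462) = -(-9)*3*sqrt(718) = -(-27)*sqrt(718) = 27*sqrt(718)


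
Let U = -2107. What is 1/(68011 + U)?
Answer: 1/65904 ≈ 1.5174e-5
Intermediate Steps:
1/(68011 + U) = 1/(68011 - 2107) = 1/65904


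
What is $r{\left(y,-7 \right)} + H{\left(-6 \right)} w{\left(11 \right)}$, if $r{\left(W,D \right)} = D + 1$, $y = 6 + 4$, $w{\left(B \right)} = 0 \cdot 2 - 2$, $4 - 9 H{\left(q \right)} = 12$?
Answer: $- \frac{38}{9} \approx -4.2222$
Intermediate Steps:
$H{\left(q \right)} = - \frac{8}{9}$ ($H{\left(q \right)} = \frac{4}{9} - \frac{4}{3} = - \frac{8}{9}$)
$w{\left(B \right)} = -2$ ($w{\left(B \right)} = 0 - 2 = -2$)
$y = 10$
$r{\left(W,D \right)} = 1 + D$
$r{\left(y,-7 \right)} + H{\left(-6 \right)} w{\left(11 \right)} = \left(1 - 7\right) - - \frac{16}{9} = -6 + \frac{16}{9} = - \frac{38}{9}$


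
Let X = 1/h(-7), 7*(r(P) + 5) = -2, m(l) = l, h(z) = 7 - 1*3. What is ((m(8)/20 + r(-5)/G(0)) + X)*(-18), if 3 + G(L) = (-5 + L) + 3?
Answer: -2151/70 ≈ -30.729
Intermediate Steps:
h(z) = 4 (h(z) = 7 - 3 = 4)
r(P) = -37/7 (r(P) = -5 + (1/7)*(-2) = -5 - 2/7 = -37/7)
G(L) = -5 + L (G(L) = -3 + ((-5 + L) + 3) = -3 + (-2 + L) = -5 + L)
X = 1/4 ≈ 0.25000
((m(8)/20 + r(-5)/G(0)) + X)*(-18) = ((8/20 - 37/(7*(-5 + 0))) + 1/4)*(-18) = ((8*(1/20) - 37/7/(-5)) + 1/4)*(-18) = ((2/5 - 37/7*(-1/5)) + 1/4)*(-18) = ((2/5 + 37/35) + 1/4)*(-18) = (51/35 + 1/4)*(-18) = (239/140)*(-18) = -2151/70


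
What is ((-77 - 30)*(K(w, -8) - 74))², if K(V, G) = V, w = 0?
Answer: 62694724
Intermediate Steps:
((-77 - 30)*(K(w, -8) - 74))² = ((-77 - 30)*(0 - 74))² = (-107*(-74))² = 7918² = 62694724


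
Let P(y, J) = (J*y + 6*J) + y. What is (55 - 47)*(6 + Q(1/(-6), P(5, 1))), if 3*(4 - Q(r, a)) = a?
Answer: 112/3 ≈ 37.333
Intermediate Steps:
P(y, J) = y + 6*J + J*y (P(y, J) = (6*J + J*y) + y = y + 6*J + J*y)
Q(r, a) = 4 - a/3
(55 - 47)*(6 + Q(1/(-6), P(5, 1))) = (55 - 47)*(6 + (4 - (5 + 6*1 + 1*5)/3)) = 8*(6 + (4 - (5 + 6 + 5)/3)) = 8*(6 + (4 - 1/3*16)) = 8*(6 + (4 - 16/3)) = 8*(6 - 4/3) = 8*(14/3) = 112/3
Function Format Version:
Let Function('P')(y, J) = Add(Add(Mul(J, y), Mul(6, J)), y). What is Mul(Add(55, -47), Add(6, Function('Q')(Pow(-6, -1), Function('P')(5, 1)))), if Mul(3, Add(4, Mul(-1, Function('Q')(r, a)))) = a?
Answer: Rational(112, 3) ≈ 37.333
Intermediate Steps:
Function('P')(y, J) = Add(y, Mul(6, J), Mul(J, y)) (Function('P')(y, J) = Add(Add(Mul(6, J), Mul(J, y)), y) = Add(y, Mul(6, J), Mul(J, y)))
Function('Q')(r, a) = Add(4, Mul(Rational(-1, 3), a))
Mul(Add(55, -47), Add(6, Function('Q')(Pow(-6, -1), Function('P')(5, 1)))) = Mul(Add(55, -47), Add(6, Add(4, Mul(Rational(-1, 3), Add(5, Mul(6, 1), Mul(1, 5)))))) = Mul(8, Add(6, Add(4, Mul(Rational(-1, 3), Add(5, 6, 5))))) = Mul(8, Add(6, Add(4, Mul(Rational(-1, 3), 16)))) = Mul(8, Add(6, Add(4, Rational(-16, 3)))) = Mul(8, Add(6, Rational(-4, 3))) = Mul(8, Rational(14, 3)) = Rational(112, 3)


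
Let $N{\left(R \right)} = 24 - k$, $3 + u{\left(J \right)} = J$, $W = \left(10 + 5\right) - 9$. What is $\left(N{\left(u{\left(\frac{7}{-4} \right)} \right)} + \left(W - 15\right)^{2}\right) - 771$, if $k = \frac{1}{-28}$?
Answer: $- \frac{18647}{28} \approx -665.96$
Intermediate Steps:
$W = 6$ ($W = 15 - 9 = 6$)
$u{\left(J \right)} = -3 + J$
$k = - \frac{1}{28} \approx -0.035714$
$N{\left(R \right)} = \frac{673}{28}$ ($N{\left(R \right)} = 24 - - \frac{1}{28} = 24 + \frac{1}{28} = \frac{673}{28}$)
$\left(N{\left(u{\left(\frac{7}{-4} \right)} \right)} + \left(W - 15\right)^{2}\right) - 771 = \left(\frac{673}{28} + \left(6 - 15\right)^{2}\right) - 771 = \left(\frac{673}{28} + \left(-9\right)^{2}\right) - 771 = \left(\frac{673}{28} + 81\right) - 771 = \frac{2941}{28} - 771 = - \frac{18647}{28}$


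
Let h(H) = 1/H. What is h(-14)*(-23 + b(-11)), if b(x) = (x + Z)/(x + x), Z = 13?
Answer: 127/77 ≈ 1.6494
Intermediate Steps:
b(x) = (13 + x)/(2*x) (b(x) = (x + 13)/(x + x) = (13 + x)/((2*x)) = (13 + x)*(1/(2*x)) = (13 + x)/(2*x))
h(-14)*(-23 + b(-11)) = (-23 + (1/2)*(13 - 11)/(-11))/(-14) = -(-23 + (1/2)*(-1/11)*2)/14 = -(-23 - 1/11)/14 = -1/14*(-254/11) = 127/77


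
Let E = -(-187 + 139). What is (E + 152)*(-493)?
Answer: -98600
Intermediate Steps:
E = 48 (E = -1*(-48) = 48)
(E + 152)*(-493) = (48 + 152)*(-493) = 200*(-493) = -98600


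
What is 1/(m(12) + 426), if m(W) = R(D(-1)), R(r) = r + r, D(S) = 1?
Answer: 1/428 ≈ 0.0023364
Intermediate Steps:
R(r) = 2*r
m(W) = 2 (m(W) = 2*1 = 2)
1/(m(12) + 426) = 1/(2 + 426) = 1/428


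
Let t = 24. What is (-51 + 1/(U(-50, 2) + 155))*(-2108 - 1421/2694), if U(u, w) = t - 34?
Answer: 21000338981/195315 ≈ 1.0752e+5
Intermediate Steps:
U(u, w) = -10 (U(u, w) = 24 - 34 = -10)
(-51 + 1/(U(-50, 2) + 155))*(-2108 - 1421/2694) = (-51 + 1/(-10 + 155))*(-2108 - 1421/2694) = (-51 + 1/145)*(-2108 - 1421*1/2694) = (-51 + 1/145)*(-2108 - 1421/2694) = -7394/145*(-5680373/2694) = 21000338981/195315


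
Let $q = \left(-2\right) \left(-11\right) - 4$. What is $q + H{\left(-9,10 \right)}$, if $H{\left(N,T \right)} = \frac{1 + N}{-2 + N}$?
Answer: $\frac{206}{11} \approx 18.727$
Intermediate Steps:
$H{\left(N,T \right)} = \frac{1 + N}{-2 + N}$
$q = 18$ ($q = 22 - 4 = 18$)
$q + H{\left(-9,10 \right)} = 18 + \frac{1 - 9}{-2 - 9} = 18 + \frac{1}{-11} \left(-8\right) = 18 - - \frac{8}{11} = 18 + \frac{8}{11} = \frac{206}{11}$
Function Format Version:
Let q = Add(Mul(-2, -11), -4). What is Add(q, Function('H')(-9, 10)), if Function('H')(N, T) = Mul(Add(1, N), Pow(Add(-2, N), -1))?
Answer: Rational(206, 11) ≈ 18.727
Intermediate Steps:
Function('H')(N, T) = Mul(Pow(Add(-2, N), -1), Add(1, N))
q = 18 (q = Add(22, -4) = 18)
Add(q, Function('H')(-9, 10)) = Add(18, Mul(Pow(Add(-2, -9), -1), Add(1, -9))) = Add(18, Mul(Pow(-11, -1), -8)) = Add(18, Mul(Rational(-1, 11), -8)) = Add(18, Rational(8, 11)) = Rational(206, 11)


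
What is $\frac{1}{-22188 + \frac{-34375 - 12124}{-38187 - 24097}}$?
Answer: $- \frac{62284}{1381910893} \approx -4.5071 \cdot 10^{-5}$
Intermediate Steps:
$\frac{1}{-22188 + \frac{-34375 - 12124}{-38187 - 24097}} = \frac{1}{-22188 - \frac{46499}{-62284}} = \frac{1}{-22188 - - \frac{46499}{62284}} = \frac{1}{-22188 + \frac{46499}{62284}} = \frac{1}{- \frac{1381910893}{62284}} = - \frac{62284}{1381910893}$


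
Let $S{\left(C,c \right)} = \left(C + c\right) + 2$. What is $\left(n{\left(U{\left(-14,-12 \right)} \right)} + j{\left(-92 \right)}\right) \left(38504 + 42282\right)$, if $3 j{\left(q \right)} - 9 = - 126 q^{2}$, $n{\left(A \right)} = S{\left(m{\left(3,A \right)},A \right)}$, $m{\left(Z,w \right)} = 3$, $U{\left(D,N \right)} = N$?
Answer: $-28718776712$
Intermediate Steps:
$S{\left(C,c \right)} = 2 + C + c$
$n{\left(A \right)} = 5 + A$ ($n{\left(A \right)} = 2 + 3 + A = 5 + A$)
$j{\left(q \right)} = 3 - 42 q^{2}$ ($j{\left(q \right)} = 3 + \frac{\left(-126\right) q^{2}}{3} = 3 - 42 q^{2}$)
$\left(n{\left(U{\left(-14,-12 \right)} \right)} + j{\left(-92 \right)}\right) \left(38504 + 42282\right) = \left(\left(5 - 12\right) + \left(3 - 42 \left(-92\right)^{2}\right)\right) \left(38504 + 42282\right) = \left(-7 + \left(3 - 355488\right)\right) 80786 = \left(-7 - 355485\right) 80786 = \left(-355492\right) 80786 = -28718776712$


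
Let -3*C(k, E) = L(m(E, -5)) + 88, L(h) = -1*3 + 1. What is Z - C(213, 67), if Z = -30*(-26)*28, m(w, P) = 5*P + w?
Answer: 65606/3 ≈ 21869.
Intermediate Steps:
m(w, P) = w + 5*P
L(h) = -2 (L(h) = -3 + 1 = -2)
Z = 21840 (Z = 780*28 = 21840)
C(k, E) = -86/3 (C(k, E) = -(-2 + 88)/3 = -⅓*86 = -86/3)
Z - C(213, 67) = 21840 - 1*(-86/3) = 21840 + 86/3 = 65606/3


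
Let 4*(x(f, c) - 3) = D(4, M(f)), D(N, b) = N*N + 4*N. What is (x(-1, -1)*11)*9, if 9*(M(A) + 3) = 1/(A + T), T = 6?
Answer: 1089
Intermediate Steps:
M(A) = -3 + 1/(9*(6 + A)) (M(A) = -3 + 1/(9*(A + 6)) = -3 + 1/(9*(6 + A)))
D(N, b) = N² + 4*N
x(f, c) = 11 (x(f, c) = 3 + (4*(4 + 4))/4 = 3 + (4*8)/4 = 3 + (¼)*32 = 3 + 8 = 11)
(x(-1, -1)*11)*9 = (11*11)*9 = 121*9 = 1089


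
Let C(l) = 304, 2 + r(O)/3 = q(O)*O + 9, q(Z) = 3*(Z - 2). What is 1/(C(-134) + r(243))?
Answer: 1/527392 ≈ 1.8961e-6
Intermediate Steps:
q(Z) = -6 + 3*Z (q(Z) = 3*(-2 + Z) = -6 + 3*Z)
r(O) = 21 + 3*O*(-6 + 3*O) (r(O) = -6 + 3*((-6 + 3*O)*O + 9) = -6 + 3*(O*(-6 + 3*O) + 9) = -6 + 3*(9 + O*(-6 + 3*O)) = -6 + (27 + 3*O*(-6 + 3*O)) = 21 + 3*O*(-6 + 3*O))
1/(C(-134) + r(243)) = 1/(304 + (21 + 9*243*(-2 + 243))) = 1/(304 + (21 + 9*243*241)) = 1/(304 + (21 + 527067)) = 1/(304 + 527088) = 1/527392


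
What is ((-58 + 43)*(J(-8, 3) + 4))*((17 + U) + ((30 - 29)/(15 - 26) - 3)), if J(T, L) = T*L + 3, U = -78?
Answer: -179775/11 ≈ -16343.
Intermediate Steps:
J(T, L) = 3 + L*T (J(T, L) = L*T + 3 = 3 + L*T)
((-58 + 43)*(J(-8, 3) + 4))*((17 + U) + ((30 - 29)/(15 - 26) - 3)) = ((-58 + 43)*((3 + 3*(-8)) + 4))*((17 - 78) + ((30 - 29)/(15 - 26) - 3)) = (-15*((3 - 24) + 4))*(-61 + (1/(-11) - 3)) = (-15*(-21 + 4))*(-61 + (1*(-1/11) - 3)) = (-15*(-17))*(-61 + (-1/11 - 3)) = 255*(-61 - 34/11) = 255*(-705/11) = -179775/11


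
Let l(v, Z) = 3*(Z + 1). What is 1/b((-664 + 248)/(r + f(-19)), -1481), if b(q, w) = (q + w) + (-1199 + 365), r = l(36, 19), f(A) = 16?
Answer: -19/44089 ≈ -0.00043095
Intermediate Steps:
l(v, Z) = 3 + 3*Z (l(v, Z) = 3*(1 + Z) = 3 + 3*Z)
r = 60 (r = 3 + 3*19 = 3 + 57 = 60)
b(q, w) = -834 + q + w (b(q, w) = (q + w) - 834 = -834 + q + w)
1/b((-664 + 248)/(r + f(-19)), -1481) = 1/(-834 + (-664 + 248)/(60 + 16) - 1481) = 1/(-834 - 416/76 - 1481) = 1/(-834 - 416*1/76 - 1481) = 1/(-834 - 104/19 - 1481) = 1/(-44089/19) = -19/44089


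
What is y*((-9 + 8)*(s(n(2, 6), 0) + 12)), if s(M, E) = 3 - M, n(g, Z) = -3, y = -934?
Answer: 16812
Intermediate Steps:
y*((-9 + 8)*(s(n(2, 6), 0) + 12)) = -934*(-9 + 8)*((3 - 1*(-3)) + 12) = -(-934)*((3 + 3) + 12) = -(-934)*(6 + 12) = -(-934)*18 = -934*(-18) = 16812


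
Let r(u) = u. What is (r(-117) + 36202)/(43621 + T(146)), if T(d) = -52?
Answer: 36085/43569 ≈ 0.82823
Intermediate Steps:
(r(-117) + 36202)/(43621 + T(146)) = (-117 + 36202)/(43621 - 52) = 36085/43569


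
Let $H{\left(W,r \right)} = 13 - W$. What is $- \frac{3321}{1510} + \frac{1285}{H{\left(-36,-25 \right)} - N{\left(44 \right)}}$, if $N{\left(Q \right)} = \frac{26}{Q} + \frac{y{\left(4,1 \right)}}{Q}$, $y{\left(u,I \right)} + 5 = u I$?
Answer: $\frac{78298349}{3217810} \approx 24.333$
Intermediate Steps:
$y{\left(u,I \right)} = -5 + I u$ ($y{\left(u,I \right)} = -5 + u I = -5 + I u$)
$N{\left(Q \right)} = \frac{25}{Q}$ ($N{\left(Q \right)} = \frac{26}{Q} + \frac{-5 + 1 \cdot 4}{Q} = \frac{26}{Q} + \frac{-5 + 4}{Q} = \frac{26}{Q} - \frac{1}{Q} = \frac{25}{Q}$)
$- \frac{3321}{1510} + \frac{1285}{H{\left(-36,-25 \right)} - N{\left(44 \right)}} = - \frac{3321}{1510} + \frac{1285}{\left(13 - -36\right) - \frac{25}{44}} = \left(-3321\right) \frac{1}{1510} + \frac{1285}{\left(13 + 36\right) - 25 \cdot \frac{1}{44}} = - \frac{3321}{1510} + \frac{1285}{49 - \frac{25}{44}} = - \frac{3321}{1510} + \frac{1285}{\frac{2131}{44}} = - \frac{3321}{1510} + 1285 \cdot \frac{44}{2131} = - \frac{3321}{1510} + \frac{56540}{2131} = \frac{78298349}{3217810}$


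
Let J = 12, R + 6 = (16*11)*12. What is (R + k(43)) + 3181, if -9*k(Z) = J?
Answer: 15857/3 ≈ 5285.7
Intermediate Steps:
R = 2106 (R = -6 + (16*11)*12 = -6 + 176*12 = -6 + 2112 = 2106)
k(Z) = -4/3 (k(Z) = -1/9*12 = -4/3)
(R + k(43)) + 3181 = (2106 - 4/3) + 3181 = 6314/3 + 3181 = 15857/3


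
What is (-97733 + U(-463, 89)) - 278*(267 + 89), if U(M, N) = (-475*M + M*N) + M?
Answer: -18446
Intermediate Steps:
U(M, N) = -474*M + M*N
(-97733 + U(-463, 89)) - 278*(267 + 89) = (-97733 - 463*(-474 + 89)) - 278*(267 + 89) = (-97733 - 463*(-385)) - 278*356 = (-97733 + 178255) - 98968 = 80522 - 98968 = -18446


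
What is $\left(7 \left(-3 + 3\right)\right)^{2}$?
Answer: $0$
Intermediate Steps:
$\left(7 \left(-3 + 3\right)\right)^{2} = \left(7 \cdot 0\right)^{2} = 0^{2} = 0$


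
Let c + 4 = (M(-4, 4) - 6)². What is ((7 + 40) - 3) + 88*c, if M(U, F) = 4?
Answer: 44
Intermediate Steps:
c = 0 (c = -4 + (4 - 6)² = -4 + (-2)² = -4 + 4 = 0)
((7 + 40) - 3) + 88*c = ((7 + 40) - 3) + 88*0 = (47 - 3) + 0 = 44 + 0 = 44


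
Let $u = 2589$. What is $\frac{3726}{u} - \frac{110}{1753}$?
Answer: $\frac{2082296}{1512839} \approx 1.3764$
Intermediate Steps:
$\frac{3726}{u} - \frac{110}{1753} = \frac{3726}{2589} - \frac{110}{1753} = 3726 \cdot \frac{1}{2589} - \frac{110}{1753} = \frac{1242}{863} - \frac{110}{1753} = \frac{2082296}{1512839}$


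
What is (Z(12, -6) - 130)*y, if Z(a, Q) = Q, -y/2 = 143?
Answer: 38896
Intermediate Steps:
y = -286 (y = -2*143 = -286)
(Z(12, -6) - 130)*y = (-6 - 130)*(-286) = -136*(-286) = 38896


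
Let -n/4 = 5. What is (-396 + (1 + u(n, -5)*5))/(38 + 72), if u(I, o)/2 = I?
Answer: -119/22 ≈ -5.4091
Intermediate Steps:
n = -20 (n = -4*5 = -20)
u(I, o) = 2*I
(-396 + (1 + u(n, -5)*5))/(38 + 72) = (-396 + (1 + (2*(-20))*5))/(38 + 72) = (-396 + (1 - 40*5))/110 = (-396 + (1 - 200))*(1/110) = (-396 - 199)*(1/110) = -595*1/110 = -119/22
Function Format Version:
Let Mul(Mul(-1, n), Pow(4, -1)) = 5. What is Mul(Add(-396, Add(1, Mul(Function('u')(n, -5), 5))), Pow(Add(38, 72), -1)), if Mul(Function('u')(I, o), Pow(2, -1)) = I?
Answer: Rational(-119, 22) ≈ -5.4091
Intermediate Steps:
n = -20 (n = Mul(-4, 5) = -20)
Function('u')(I, o) = Mul(2, I)
Mul(Add(-396, Add(1, Mul(Function('u')(n, -5), 5))), Pow(Add(38, 72), -1)) = Mul(Add(-396, Add(1, Mul(Mul(2, -20), 5))), Pow(Add(38, 72), -1)) = Mul(Add(-396, Add(1, Mul(-40, 5))), Pow(110, -1)) = Mul(Add(-396, Add(1, -200)), Rational(1, 110)) = Mul(Add(-396, -199), Rational(1, 110)) = Mul(-595, Rational(1, 110)) = Rational(-119, 22)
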